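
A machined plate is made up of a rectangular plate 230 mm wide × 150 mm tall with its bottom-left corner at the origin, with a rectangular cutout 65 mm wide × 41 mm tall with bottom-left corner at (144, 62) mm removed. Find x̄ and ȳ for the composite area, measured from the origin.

x̄ = 109.85 mm, ȳ = 74.37 mm

plate: A = 230 × 150 = 34500.00, centroid at (115.00, 75.00).
hole: A = −(65 × 41) = -2665.00, centroid at (176.50, 82.50).
ΣA = 31835.00 mm², ΣAx̄ = 3497127.50 mm³, ΣAȳ = 2367637.50 mm³.
x̄ = 3497127.50/31835.00 = 109.85 mm; ȳ = 2367637.50/31835.00 = 74.37 mm.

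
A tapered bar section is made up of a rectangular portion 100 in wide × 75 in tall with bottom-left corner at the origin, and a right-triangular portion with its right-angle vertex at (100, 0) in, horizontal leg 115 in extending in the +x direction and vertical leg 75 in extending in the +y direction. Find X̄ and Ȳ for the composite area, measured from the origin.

rectangular portion: A = 100 × 75 = 7500.00, centroid at (50.00, 37.50).
triangular portion: A = ½·115·75 = 4312.50, centroid at (138.33, 25.00).
ΣA = 11812.50 in², ΣAX̄ = 971562.50 in³, ΣAȲ = 389062.50 in³.
X̄ = 971562.50/11812.50 = 82.25 in; Ȳ = 389062.50/11812.50 = 32.94 in.

X̄ = 82.25 in, Ȳ = 32.94 in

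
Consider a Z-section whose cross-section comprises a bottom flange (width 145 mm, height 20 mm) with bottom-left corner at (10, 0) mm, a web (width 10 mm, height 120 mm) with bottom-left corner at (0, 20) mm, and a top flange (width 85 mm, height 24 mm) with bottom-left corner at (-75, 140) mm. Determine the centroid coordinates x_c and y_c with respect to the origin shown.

Part | A | x̄ᵢ | ȳᵢ | A·x̄ᵢ | A·ȳᵢ
bottom flange | 2900.00 | 82.50 | 10.00 | 239250.00 | 29000.00
web | 1200.00 | 5.00 | 80.00 | 6000.00 | 96000.00
top flange | 2040.00 | -32.50 | 152.00 | -66300.00 | 310080.00
Σ | 6140.00 |  |  | 178950.00 | 435080.00
x_c = 178950.00 / 6140.00 = 29.14 mm
y_c = 435080.00 / 6140.00 = 70.86 mm

x_c = 29.14 mm, y_c = 70.86 mm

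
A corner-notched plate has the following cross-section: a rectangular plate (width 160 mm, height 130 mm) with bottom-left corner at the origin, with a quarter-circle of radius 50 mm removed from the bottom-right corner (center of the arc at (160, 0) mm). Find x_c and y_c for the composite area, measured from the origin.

plate: A = 160 × 130 = 20800.00, centroid at (80.00, 65.00).
removed quarter-circle: A = −¼π·50² = -1963.50, centroid at (138.78, 21.22).
ΣA = 18836.50 mm², ΣAx_c = 1391507.40 mm³, ΣAy_c = 1310333.33 mm³.
x_c = 1391507.40/18836.50 = 73.87 mm; y_c = 1310333.33/18836.50 = 69.56 mm.

x_c = 73.87 mm, y_c = 69.56 mm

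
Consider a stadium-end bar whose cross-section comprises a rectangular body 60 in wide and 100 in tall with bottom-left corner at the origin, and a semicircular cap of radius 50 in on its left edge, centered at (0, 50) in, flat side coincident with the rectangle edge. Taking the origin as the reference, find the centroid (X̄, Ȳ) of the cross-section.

X̄ = 9.74 in, Ȳ = 50.00 in

rectangular body: A = 60 × 100 = 6000.00, centroid at (30.00, 50.00).
semicircular end: A = ½π·50² = 3926.99, centroid at (-21.22, 50.00).
ΣA = 9926.99 in², ΣAX̄ = 96666.67 in³, ΣAȲ = 496349.54 in³.
X̄ = 96666.67/9926.99 = 9.74 in; Ȳ = 496349.54/9926.99 = 50.00 in.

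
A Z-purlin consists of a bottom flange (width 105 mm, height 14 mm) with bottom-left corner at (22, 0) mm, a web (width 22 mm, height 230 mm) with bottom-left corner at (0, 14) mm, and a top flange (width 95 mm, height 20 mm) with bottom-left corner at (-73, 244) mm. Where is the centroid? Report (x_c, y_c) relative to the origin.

Part | A | x̄ᵢ | ȳᵢ | A·x̄ᵢ | A·ȳᵢ
bottom flange | 1470.00 | 74.50 | 7.00 | 109515.00 | 10290.00
web | 5060.00 | 11.00 | 129.00 | 55660.00 | 652740.00
top flange | 1900.00 | -25.50 | 254.00 | -48450.00 | 482600.00
Σ | 8430.00 |  |  | 116725.00 | 1145630.00
x_c = 116725.00 / 8430.00 = 13.85 mm
y_c = 1145630.00 / 8430.00 = 135.90 mm

x_c = 13.85 mm, y_c = 135.90 mm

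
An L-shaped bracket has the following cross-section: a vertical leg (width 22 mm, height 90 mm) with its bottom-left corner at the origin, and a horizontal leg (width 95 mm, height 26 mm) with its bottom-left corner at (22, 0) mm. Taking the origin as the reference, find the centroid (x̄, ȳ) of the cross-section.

vertical leg: A = 22 × 90 = 1980.00, centroid at (11.00, 45.00).
horizontal leg: A = 95 × 26 = 2470.00, centroid at (69.50, 13.00).
ΣA = 4450.00 mm²
ΣAx̄ = (1980.00)(11.00) + (2470.00)(69.50) = 193445.00 mm³
ΣAȳ = (1980.00)(45.00) + (2470.00)(13.00) = 121210.00 mm³
x̄ = 193445.00 / 4450.00 = 43.47 mm
ȳ = 121210.00 / 4450.00 = 27.24 mm

x̄ = 43.47 mm, ȳ = 27.24 mm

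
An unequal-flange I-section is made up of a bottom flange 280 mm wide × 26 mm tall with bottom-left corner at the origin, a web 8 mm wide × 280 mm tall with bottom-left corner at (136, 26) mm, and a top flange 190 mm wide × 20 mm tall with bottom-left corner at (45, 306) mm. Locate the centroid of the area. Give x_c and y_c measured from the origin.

bottom flange: A = 280 × 26 = 7280.00, centroid at (140.00, 13.00).
web: A = 8 × 280 = 2240.00, centroid at (140.00, 166.00).
top flange: A = 190 × 20 = 3800.00, centroid at (140.00, 316.00).
ΣA = 13320.00 mm², ΣAx_c = 1864800.00 mm³, ΣAy_c = 1667280.00 mm³.
x_c = 1864800.00/13320.00 = 140.00 mm; y_c = 1667280.00/13320.00 = 125.17 mm.

x_c = 140.00 mm, y_c = 125.17 mm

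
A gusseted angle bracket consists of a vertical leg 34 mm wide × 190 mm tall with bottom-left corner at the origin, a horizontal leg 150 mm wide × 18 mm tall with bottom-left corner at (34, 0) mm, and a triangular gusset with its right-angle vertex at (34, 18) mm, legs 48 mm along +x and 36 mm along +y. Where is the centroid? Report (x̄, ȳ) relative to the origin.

vertical leg: A = 34 × 190 = 6460.00, centroid at (17.00, 95.00).
horizontal leg: A = 150 × 18 = 2700.00, centroid at (109.00, 9.00).
gusset: A = ½·48·36 = 864.00, centroid at (50.00, 30.00).
ΣA = 10024.00 mm², ΣAx̄ = 447320.00 mm³, ΣAȳ = 663920.00 mm³.
x̄ = 447320.00/10024.00 = 44.62 mm; ȳ = 663920.00/10024.00 = 66.23 mm.

x̄ = 44.62 mm, ȳ = 66.23 mm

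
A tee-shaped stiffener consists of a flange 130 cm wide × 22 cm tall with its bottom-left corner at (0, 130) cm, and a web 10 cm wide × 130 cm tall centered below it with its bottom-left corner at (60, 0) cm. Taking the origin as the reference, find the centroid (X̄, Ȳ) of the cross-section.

web: A = 10 × 130 = 1300.00, centroid at (65.00, 65.00).
flange: A = 130 × 22 = 2860.00, centroid at (65.00, 141.00).
ΣA = 4160.00 cm²
ΣAX̄ = (1300.00)(65.00) + (2860.00)(65.00) = 270400.00 cm³
ΣAȲ = (1300.00)(65.00) + (2860.00)(141.00) = 487760.00 cm³
X̄ = 270400.00 / 4160.00 = 65.00 cm
Ȳ = 487760.00 / 4160.00 = 117.25 cm

X̄ = 65.00 cm, Ȳ = 117.25 cm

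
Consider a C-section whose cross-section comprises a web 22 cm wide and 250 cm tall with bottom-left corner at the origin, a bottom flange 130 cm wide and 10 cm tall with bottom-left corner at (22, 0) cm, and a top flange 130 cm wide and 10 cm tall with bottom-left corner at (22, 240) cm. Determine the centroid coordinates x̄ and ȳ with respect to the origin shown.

Part | A | x̄ᵢ | ȳᵢ | A·x̄ᵢ | A·ȳᵢ
web | 5500.00 | 11.00 | 125.00 | 60500.00 | 687500.00
bottom flange | 1300.00 | 87.00 | 5.00 | 113100.00 | 6500.00
top flange | 1300.00 | 87.00 | 245.00 | 113100.00 | 318500.00
Σ | 8100.00 |  |  | 286700.00 | 1012500.00
x̄ = 286700.00 / 8100.00 = 35.40 cm
ȳ = 1012500.00 / 8100.00 = 125.00 cm

x̄ = 35.40 cm, ȳ = 125.00 cm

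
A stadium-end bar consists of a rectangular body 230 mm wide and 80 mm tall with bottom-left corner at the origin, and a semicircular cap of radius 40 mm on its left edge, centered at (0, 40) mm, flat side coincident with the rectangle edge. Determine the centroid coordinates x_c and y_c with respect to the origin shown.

x_c = 99.14 mm, y_c = 40.00 mm

rectangular body: A = 230 × 80 = 18400.00, centroid at (115.00, 40.00).
semicircular end: A = ½π·40² = 2513.27, centroid at (-16.98, 40.00).
ΣA = 20913.27 mm², ΣAx_c = 2073333.33 mm³, ΣAy_c = 836530.96 mm³.
x_c = 2073333.33/20913.27 = 99.14 mm; y_c = 836530.96/20913.27 = 40.00 mm.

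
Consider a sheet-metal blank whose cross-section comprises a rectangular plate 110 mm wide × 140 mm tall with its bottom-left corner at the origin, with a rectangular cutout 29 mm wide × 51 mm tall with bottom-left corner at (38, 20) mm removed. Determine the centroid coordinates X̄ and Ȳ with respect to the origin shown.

X̄ = 55.27 mm, Ȳ = 72.60 mm

plate: A = 110 × 140 = 15400.00, centroid at (55.00, 70.00).
hole: A = −(29 × 51) = -1479.00, centroid at (52.50, 45.50).
ΣA = 13921.00 mm²
ΣAX̄ = (15400.00)(55.00) + (-1479.00)(52.50) = 769352.50 mm³
ΣAȲ = (15400.00)(70.00) + (-1479.00)(45.50) = 1010705.50 mm³
X̄ = 769352.50 / 13921.00 = 55.27 mm
Ȳ = 1010705.50 / 13921.00 = 72.60 mm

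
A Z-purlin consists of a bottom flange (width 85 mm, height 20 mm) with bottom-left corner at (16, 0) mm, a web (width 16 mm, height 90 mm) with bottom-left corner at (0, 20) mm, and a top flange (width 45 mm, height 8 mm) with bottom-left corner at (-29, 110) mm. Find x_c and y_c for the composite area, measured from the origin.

bottom flange: A = 85 × 20 = 1700.00, centroid at (58.50, 10.00).
web: A = 16 × 90 = 1440.00, centroid at (8.00, 65.00).
top flange: A = 45 × 8 = 360.00, centroid at (-6.50, 114.00).
ΣA = 3500.00 mm², ΣAx_c = 108630.00 mm³, ΣAy_c = 151640.00 mm³.
x_c = 108630.00/3500.00 = 31.04 mm; y_c = 151640.00/3500.00 = 43.33 mm.

x_c = 31.04 mm, y_c = 43.33 mm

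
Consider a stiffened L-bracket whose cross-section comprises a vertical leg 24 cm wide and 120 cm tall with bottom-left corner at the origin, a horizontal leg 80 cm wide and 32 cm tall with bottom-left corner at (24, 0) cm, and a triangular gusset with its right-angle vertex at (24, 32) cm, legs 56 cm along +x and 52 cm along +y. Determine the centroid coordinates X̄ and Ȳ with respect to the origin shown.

vertical leg: A = 24 × 120 = 2880.00, centroid at (12.00, 60.00).
horizontal leg: A = 80 × 32 = 2560.00, centroid at (64.00, 16.00).
gusset: A = ½·56·52 = 1456.00, centroid at (42.67, 49.33).
ΣA = 6896.00 cm²
ΣAX̄ = (2880.00)(12.00) + (2560.00)(64.00) + (1456.00)(42.67) = 260522.67 cm³
ΣAȲ = (2880.00)(60.00) + (2560.00)(16.00) + (1456.00)(49.33) = 285589.33 cm³
X̄ = 260522.67 / 6896.00 = 37.78 cm
Ȳ = 285589.33 / 6896.00 = 41.41 cm

X̄ = 37.78 cm, Ȳ = 41.41 cm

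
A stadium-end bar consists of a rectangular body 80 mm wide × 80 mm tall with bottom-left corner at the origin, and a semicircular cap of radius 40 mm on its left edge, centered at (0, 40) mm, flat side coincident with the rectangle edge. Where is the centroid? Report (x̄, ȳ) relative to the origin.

rectangular body: A = 80 × 80 = 6400.00, centroid at (40.00, 40.00).
semicircular end: A = ½π·40² = 2513.27, centroid at (-16.98, 40.00).
ΣA = 8913.27 mm², ΣAx̄ = 213333.33 mm³, ΣAȳ = 356530.96 mm³.
x̄ = 213333.33/8913.27 = 23.93 mm; ȳ = 356530.96/8913.27 = 40.00 mm.

x̄ = 23.93 mm, ȳ = 40.00 mm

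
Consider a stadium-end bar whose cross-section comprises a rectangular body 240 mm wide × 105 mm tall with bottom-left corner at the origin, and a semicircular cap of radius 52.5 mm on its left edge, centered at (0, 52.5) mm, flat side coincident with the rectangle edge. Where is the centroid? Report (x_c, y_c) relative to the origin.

x_c = 99.14 mm, y_c = 52.50 mm

rectangular body: A = 240 × 105 = 25200.00, centroid at (120.00, 52.50).
semicircular end: A = ½π·52.5² = 4329.51, centroid at (-22.28, 52.50).
ΣA = 29529.51 mm², ΣAx_c = 2927531.25 mm³, ΣAy_c = 1550299.14 mm³.
x_c = 2927531.25/29529.51 = 99.14 mm; y_c = 1550299.14/29529.51 = 52.50 mm.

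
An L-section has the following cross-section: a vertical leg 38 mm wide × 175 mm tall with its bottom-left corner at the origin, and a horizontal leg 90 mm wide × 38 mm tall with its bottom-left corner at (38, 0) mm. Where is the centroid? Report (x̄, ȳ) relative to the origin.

x̄ = 40.74 mm, ȳ = 64.24 mm

Part | A | x̄ᵢ | ȳᵢ | A·x̄ᵢ | A·ȳᵢ
vertical leg | 6650.00 | 19.00 | 87.50 | 126350.00 | 581875.00
horizontal leg | 3420.00 | 83.00 | 19.00 | 283860.00 | 64980.00
Σ | 10070.00 |  |  | 410210.00 | 646855.00
x̄ = 410210.00 / 10070.00 = 40.74 mm
ȳ = 646855.00 / 10070.00 = 64.24 mm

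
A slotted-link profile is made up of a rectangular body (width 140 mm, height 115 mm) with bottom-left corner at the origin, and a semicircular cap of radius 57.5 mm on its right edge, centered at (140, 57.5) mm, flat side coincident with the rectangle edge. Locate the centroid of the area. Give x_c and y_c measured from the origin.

x_c = 93.02 mm, y_c = 57.50 mm

rectangular body: A = 140 × 115 = 16100.00, centroid at (70.00, 57.50).
semicircular end: A = ½π·57.5² = 5193.45, centroid at (164.40, 57.50).
ΣA = 21293.45 mm², ΣAx_c = 1980821.93 mm³, ΣAy_c = 1224373.11 mm³.
x_c = 1980821.93/21293.45 = 93.02 mm; y_c = 1224373.11/21293.45 = 57.50 mm.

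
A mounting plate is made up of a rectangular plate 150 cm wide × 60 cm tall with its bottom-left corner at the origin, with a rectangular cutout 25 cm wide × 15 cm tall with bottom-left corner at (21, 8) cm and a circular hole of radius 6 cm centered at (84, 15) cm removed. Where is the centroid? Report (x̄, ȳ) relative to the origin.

x̄ = 76.71 cm, ȳ = 30.84 cm

plate: A = 150 × 60 = 9000.00, centroid at (75.00, 30.00).
hole 1: A = −(25 × 15) = -375.00, centroid at (33.50, 15.50).
hole 2: A = −π·6² = -113.10, centroid at (84.00, 15.00).
ΣA = 8511.90 cm²
ΣAx̄ = (9000.00)(75.00) + (-375.00)(33.50) + (-113.10)(84.00) = 652937.32 cm³
ΣAȳ = (9000.00)(30.00) + (-375.00)(15.50) + (-113.10)(15.00) = 262491.04 cm³
x̄ = 652937.32 / 8511.90 = 76.71 cm
ȳ = 262491.04 / 8511.90 = 30.84 cm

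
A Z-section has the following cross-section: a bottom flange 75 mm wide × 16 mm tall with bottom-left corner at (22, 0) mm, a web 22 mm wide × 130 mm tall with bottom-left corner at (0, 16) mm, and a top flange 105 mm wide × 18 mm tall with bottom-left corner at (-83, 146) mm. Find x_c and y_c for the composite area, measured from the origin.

bottom flange: A = 75 × 16 = 1200.00, centroid at (59.50, 8.00).
web: A = 22 × 130 = 2860.00, centroid at (11.00, 81.00).
top flange: A = 105 × 18 = 1890.00, centroid at (-30.50, 155.00).
ΣA = 5950.00 mm²
ΣAx_c = (1200.00)(59.50) + (2860.00)(11.00) + (1890.00)(-30.50) = 45215.00 mm³
ΣAy_c = (1200.00)(8.00) + (2860.00)(81.00) + (1890.00)(155.00) = 534210.00 mm³
x_c = 45215.00 / 5950.00 = 7.60 mm
y_c = 534210.00 / 5950.00 = 89.78 mm

x_c = 7.60 mm, y_c = 89.78 mm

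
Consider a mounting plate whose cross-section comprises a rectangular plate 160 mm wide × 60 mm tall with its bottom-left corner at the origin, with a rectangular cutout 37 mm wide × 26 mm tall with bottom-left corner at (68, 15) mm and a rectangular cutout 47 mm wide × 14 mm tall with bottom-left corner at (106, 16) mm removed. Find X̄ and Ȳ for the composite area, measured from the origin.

X̄ = 75.13 mm, Ȳ = 30.82 mm

plate: A = 160 × 60 = 9600.00, centroid at (80.00, 30.00).
hole 1: A = −(37 × 26) = -962.00, centroid at (86.50, 28.00).
hole 2: A = −(47 × 14) = -658.00, centroid at (129.50, 23.00).
ΣA = 7980.00 mm², ΣAX̄ = 599576.00 mm³, ΣAȲ = 245930.00 mm³.
X̄ = 599576.00/7980.00 = 75.13 mm; Ȳ = 245930.00/7980.00 = 30.82 mm.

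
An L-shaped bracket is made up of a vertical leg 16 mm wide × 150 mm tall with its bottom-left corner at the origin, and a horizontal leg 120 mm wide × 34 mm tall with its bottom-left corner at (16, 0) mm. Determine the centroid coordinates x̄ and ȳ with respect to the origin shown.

vertical leg: A = 16 × 150 = 2400.00, centroid at (8.00, 75.00).
horizontal leg: A = 120 × 34 = 4080.00, centroid at (76.00, 17.00).
ΣA = 6480.00 mm²
ΣAx̄ = (2400.00)(8.00) + (4080.00)(76.00) = 329280.00 mm³
ΣAȳ = (2400.00)(75.00) + (4080.00)(17.00) = 249360.00 mm³
x̄ = 329280.00 / 6480.00 = 50.81 mm
ȳ = 249360.00 / 6480.00 = 38.48 mm

x̄ = 50.81 mm, ȳ = 38.48 mm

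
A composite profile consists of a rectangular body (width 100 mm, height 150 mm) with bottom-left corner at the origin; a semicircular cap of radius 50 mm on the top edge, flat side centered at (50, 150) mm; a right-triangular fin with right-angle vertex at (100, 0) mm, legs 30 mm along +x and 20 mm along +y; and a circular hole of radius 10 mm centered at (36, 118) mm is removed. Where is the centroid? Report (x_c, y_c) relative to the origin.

x_c = 51.18 mm, y_c = 93.18 mm

rectangular body: A = 100 × 150 = 15000.00, centroid at (50.00, 75.00).
semicircular top: A = ½π·50² = 3926.99, centroid at (50.00, 171.22).
triangular fin: A = ½·30·20 = 300.00, centroid at (110.00, 6.67).
hole: A = −π·10² = -314.16, centroid at (36.00, 118.00).
ΣA = 18912.83 mm², ΣAx_c = 968039.81 mm³, ΣAy_c = 1762311.16 mm³.
x_c = 968039.81/18912.83 = 51.18 mm; y_c = 1762311.16/18912.83 = 93.18 mm.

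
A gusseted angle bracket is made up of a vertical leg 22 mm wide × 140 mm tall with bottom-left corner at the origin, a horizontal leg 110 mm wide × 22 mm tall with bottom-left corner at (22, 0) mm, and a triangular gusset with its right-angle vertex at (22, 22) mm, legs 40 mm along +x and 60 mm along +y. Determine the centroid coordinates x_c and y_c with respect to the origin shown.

x_c = 39.20 mm, y_c = 43.67 mm

vertical leg: A = 22 × 140 = 3080.00, centroid at (11.00, 70.00).
horizontal leg: A = 110 × 22 = 2420.00, centroid at (77.00, 11.00).
gusset: A = ½·40·60 = 1200.00, centroid at (35.33, 42.00).
ΣA = 6700.00 mm²
ΣAx_c = (3080.00)(11.00) + (2420.00)(77.00) + (1200.00)(35.33) = 262620.00 mm³
ΣAy_c = (3080.00)(70.00) + (2420.00)(11.00) + (1200.00)(42.00) = 292620.00 mm³
x_c = 262620.00 / 6700.00 = 39.20 mm
y_c = 292620.00 / 6700.00 = 43.67 mm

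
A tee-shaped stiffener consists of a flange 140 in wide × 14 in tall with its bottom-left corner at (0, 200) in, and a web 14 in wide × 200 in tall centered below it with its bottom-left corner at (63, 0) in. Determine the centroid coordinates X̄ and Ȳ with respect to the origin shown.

X̄ = 70.00 in, Ȳ = 144.06 in

web: A = 14 × 200 = 2800.00, centroid at (70.00, 100.00).
flange: A = 140 × 14 = 1960.00, centroid at (70.00, 207.00).
ΣA = 4760.00 in², ΣAX̄ = 333200.00 in³, ΣAȲ = 685720.00 in³.
X̄ = 333200.00/4760.00 = 70.00 in; Ȳ = 685720.00/4760.00 = 144.06 in.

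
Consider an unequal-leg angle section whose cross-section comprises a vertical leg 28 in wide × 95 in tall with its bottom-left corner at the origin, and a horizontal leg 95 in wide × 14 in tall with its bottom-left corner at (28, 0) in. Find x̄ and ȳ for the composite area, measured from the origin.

Part | A | x̄ᵢ | ȳᵢ | A·x̄ᵢ | A·ȳᵢ
vertical leg | 2660.00 | 14.00 | 47.50 | 37240.00 | 126350.00
horizontal leg | 1330.00 | 75.50 | 7.00 | 100415.00 | 9310.00
Σ | 3990.00 |  |  | 137655.00 | 135660.00
x̄ = 137655.00 / 3990.00 = 34.50 in
ȳ = 135660.00 / 3990.00 = 34.00 in

x̄ = 34.50 in, ȳ = 34.00 in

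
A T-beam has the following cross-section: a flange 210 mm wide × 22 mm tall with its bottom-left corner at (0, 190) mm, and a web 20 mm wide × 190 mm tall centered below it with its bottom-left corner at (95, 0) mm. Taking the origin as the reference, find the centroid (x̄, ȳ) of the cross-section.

x̄ = 105.00 mm, ȳ = 153.16 mm

Part | A | x̄ᵢ | ȳᵢ | A·x̄ᵢ | A·ȳᵢ
web | 3800.00 | 105.00 | 95.00 | 399000.00 | 361000.00
flange | 4620.00 | 105.00 | 201.00 | 485100.00 | 928620.00
Σ | 8420.00 |  |  | 884100.00 | 1289620.00
x̄ = 884100.00 / 8420.00 = 105.00 mm
ȳ = 1289620.00 / 8420.00 = 153.16 mm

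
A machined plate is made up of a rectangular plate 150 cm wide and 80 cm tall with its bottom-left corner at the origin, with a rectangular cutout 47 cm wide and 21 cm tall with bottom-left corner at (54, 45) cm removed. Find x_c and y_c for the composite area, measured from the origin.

x_c = 74.78 cm, y_c = 38.61 cm

plate: A = 150 × 80 = 12000.00, centroid at (75.00, 40.00).
hole: A = −(47 × 21) = -987.00, centroid at (77.50, 55.50).
ΣA = 11013.00 cm², ΣAx_c = 823507.50 cm³, ΣAy_c = 425221.50 cm³.
x_c = 823507.50/11013.00 = 74.78 cm; y_c = 425221.50/11013.00 = 38.61 cm.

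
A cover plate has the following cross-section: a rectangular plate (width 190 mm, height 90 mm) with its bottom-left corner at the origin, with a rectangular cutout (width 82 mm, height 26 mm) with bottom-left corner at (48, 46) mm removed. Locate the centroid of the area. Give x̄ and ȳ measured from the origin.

x̄ = 95.85 mm, ȳ = 43.01 mm

Part | A | x̄ᵢ | ȳᵢ | A·x̄ᵢ | A·ȳᵢ
plate | 17100.00 | 95.00 | 45.00 | 1624500.00 | 769500.00
hole | -2132.00 | 89.00 | 59.00 | -189748.00 | -125788.00
Σ | 14968.00 |  |  | 1434752.00 | 643712.00
x̄ = 1434752.00 / 14968.00 = 95.85 mm
ȳ = 643712.00 / 14968.00 = 43.01 mm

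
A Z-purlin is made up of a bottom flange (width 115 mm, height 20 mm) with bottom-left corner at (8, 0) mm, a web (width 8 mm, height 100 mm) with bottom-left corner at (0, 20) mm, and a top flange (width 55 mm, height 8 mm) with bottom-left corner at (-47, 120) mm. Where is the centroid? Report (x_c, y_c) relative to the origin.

Part | A | x̄ᵢ | ȳᵢ | A·x̄ᵢ | A·ȳᵢ
bottom flange | 2300.00 | 65.50 | 10.00 | 150650.00 | 23000.00
web | 800.00 | 4.00 | 70.00 | 3200.00 | 56000.00
top flange | 440.00 | -19.50 | 124.00 | -8580.00 | 54560.00
Σ | 3540.00 |  |  | 145270.00 | 133560.00
x_c = 145270.00 / 3540.00 = 41.04 mm
y_c = 133560.00 / 3540.00 = 37.73 mm

x_c = 41.04 mm, y_c = 37.73 mm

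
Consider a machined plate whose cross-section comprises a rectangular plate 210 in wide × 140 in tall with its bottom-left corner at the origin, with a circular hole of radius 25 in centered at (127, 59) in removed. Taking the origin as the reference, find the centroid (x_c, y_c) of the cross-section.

plate: A = 210 × 140 = 29400.00, centroid at (105.00, 70.00).
hole: A = −π·25² = -1963.50, centroid at (127.00, 59.00).
ΣA = 27436.50 in²
ΣAx_c = (29400.00)(105.00) + (-1963.50)(127.00) = 2837636.08 in³
ΣAy_c = (29400.00)(70.00) + (-1963.50)(59.00) = 1942153.77 in³
x_c = 2837636.08 / 27436.50 = 103.43 in
y_c = 1942153.77 / 27436.50 = 70.79 in

x_c = 103.43 in, y_c = 70.79 in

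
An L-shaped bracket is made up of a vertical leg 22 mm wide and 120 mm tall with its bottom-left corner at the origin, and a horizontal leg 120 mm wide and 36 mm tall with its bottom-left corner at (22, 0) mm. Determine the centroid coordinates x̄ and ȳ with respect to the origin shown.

vertical leg: A = 22 × 120 = 2640.00, centroid at (11.00, 60.00).
horizontal leg: A = 120 × 36 = 4320.00, centroid at (82.00, 18.00).
ΣA = 6960.00 mm²
ΣAx̄ = (2640.00)(11.00) + (4320.00)(82.00) = 383280.00 mm³
ΣAȳ = (2640.00)(60.00) + (4320.00)(18.00) = 236160.00 mm³
x̄ = 383280.00 / 6960.00 = 55.07 mm
ȳ = 236160.00 / 6960.00 = 33.93 mm

x̄ = 55.07 mm, ȳ = 33.93 mm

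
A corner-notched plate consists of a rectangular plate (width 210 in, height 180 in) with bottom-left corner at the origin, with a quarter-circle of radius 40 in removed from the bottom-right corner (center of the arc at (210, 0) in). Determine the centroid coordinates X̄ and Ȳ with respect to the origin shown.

plate: A = 210 × 180 = 37800.00, centroid at (105.00, 90.00).
removed quarter-circle: A = −¼π·40² = -1256.64, centroid at (193.02, 16.98).
ΣA = 36543.36 in²
ΣAX̄ = (37800.00)(105.00) + (-1256.64)(193.02) = 3726439.55 in³
ΣAȲ = (37800.00)(90.00) + (-1256.64)(16.98) = 3380666.67 in³
X̄ = 3726439.55 / 36543.36 = 101.97 in
Ȳ = 3380666.67 / 36543.36 = 92.51 in

X̄ = 101.97 in, Ȳ = 92.51 in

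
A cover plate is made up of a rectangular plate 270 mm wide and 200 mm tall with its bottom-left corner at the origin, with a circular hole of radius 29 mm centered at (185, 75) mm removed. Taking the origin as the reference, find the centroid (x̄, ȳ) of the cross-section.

x̄ = 132.43 mm, ȳ = 101.29 mm

plate: A = 270 × 200 = 54000.00, centroid at (135.00, 100.00).
hole: A = −π·29² = -2642.08, centroid at (185.00, 75.00).
ΣA = 51357.92 mm²
ΣAx̄ = (54000.00)(135.00) + (-2642.08)(185.00) = 6801215.31 mm³
ΣAȳ = (54000.00)(100.00) + (-2642.08)(75.00) = 5201844.04 mm³
x̄ = 6801215.31 / 51357.92 = 132.43 mm
ȳ = 5201844.04 / 51357.92 = 101.29 mm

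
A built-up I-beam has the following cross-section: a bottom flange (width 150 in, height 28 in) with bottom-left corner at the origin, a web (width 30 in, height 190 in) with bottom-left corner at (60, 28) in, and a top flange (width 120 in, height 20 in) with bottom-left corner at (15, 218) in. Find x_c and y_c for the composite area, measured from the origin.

Part | A | x̄ᵢ | ȳᵢ | A·x̄ᵢ | A·ȳᵢ
bottom flange | 4200.00 | 75.00 | 14.00 | 315000.00 | 58800.00
web | 5700.00 | 75.00 | 123.00 | 427500.00 | 701100.00
top flange | 2400.00 | 75.00 | 228.00 | 180000.00 | 547200.00
Σ | 12300.00 |  |  | 922500.00 | 1307100.00
x_c = 922500.00 / 12300.00 = 75.00 in
y_c = 1307100.00 / 12300.00 = 106.27 in

x_c = 75.00 in, y_c = 106.27 in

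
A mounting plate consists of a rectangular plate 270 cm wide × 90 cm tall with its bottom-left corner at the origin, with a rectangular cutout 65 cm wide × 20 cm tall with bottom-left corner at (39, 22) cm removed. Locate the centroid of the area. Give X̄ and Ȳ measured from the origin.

plate: A = 270 × 90 = 24300.00, centroid at (135.00, 45.00).
hole: A = −(65 × 20) = -1300.00, centroid at (71.50, 32.00).
ΣA = 23000.00 cm², ΣAX̄ = 3187550.00 cm³, ΣAȲ = 1051900.00 cm³.
X̄ = 3187550.00/23000.00 = 138.59 cm; Ȳ = 1051900.00/23000.00 = 45.73 cm.

X̄ = 138.59 cm, Ȳ = 45.73 cm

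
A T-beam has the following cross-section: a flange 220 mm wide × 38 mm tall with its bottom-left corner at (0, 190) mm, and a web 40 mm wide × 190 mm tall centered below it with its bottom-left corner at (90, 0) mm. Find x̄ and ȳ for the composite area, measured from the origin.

web: A = 40 × 190 = 7600.00, centroid at (110.00, 95.00).
flange: A = 220 × 38 = 8360.00, centroid at (110.00, 209.00).
ΣA = 15960.00 mm²
ΣAx̄ = (7600.00)(110.00) + (8360.00)(110.00) = 1755600.00 mm³
ΣAȳ = (7600.00)(95.00) + (8360.00)(209.00) = 2469240.00 mm³
x̄ = 1755600.00 / 15960.00 = 110.00 mm
ȳ = 2469240.00 / 15960.00 = 154.71 mm

x̄ = 110.00 mm, ȳ = 154.71 mm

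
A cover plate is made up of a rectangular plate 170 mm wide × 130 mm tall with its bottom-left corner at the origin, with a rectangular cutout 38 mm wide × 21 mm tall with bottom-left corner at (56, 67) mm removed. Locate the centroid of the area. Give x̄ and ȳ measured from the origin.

x̄ = 85.37 mm, ȳ = 64.53 mm

Part | A | x̄ᵢ | ȳᵢ | A·x̄ᵢ | A·ȳᵢ
plate | 22100.00 | 85.00 | 65.00 | 1878500.00 | 1436500.00
hole | -798.00 | 75.00 | 77.50 | -59850.00 | -61845.00
Σ | 21302.00 |  |  | 1818650.00 | 1374655.00
x̄ = 1818650.00 / 21302.00 = 85.37 mm
ȳ = 1374655.00 / 21302.00 = 64.53 mm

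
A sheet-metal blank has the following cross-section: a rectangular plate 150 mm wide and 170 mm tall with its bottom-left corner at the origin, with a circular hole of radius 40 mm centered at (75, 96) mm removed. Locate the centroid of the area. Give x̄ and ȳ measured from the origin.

Part | A | x̄ᵢ | ȳᵢ | A·x̄ᵢ | A·ȳᵢ
plate | 25500.00 | 75.00 | 85.00 | 1912500.00 | 2167500.00
hole | -5026.55 | 75.00 | 96.00 | -376991.12 | -482548.63
Σ | 20473.45 |  |  | 1535508.88 | 1684951.37
x̄ = 1535508.88 / 20473.45 = 75.00 mm
ȳ = 1684951.37 / 20473.45 = 82.30 mm

x̄ = 75.00 mm, ȳ = 82.30 mm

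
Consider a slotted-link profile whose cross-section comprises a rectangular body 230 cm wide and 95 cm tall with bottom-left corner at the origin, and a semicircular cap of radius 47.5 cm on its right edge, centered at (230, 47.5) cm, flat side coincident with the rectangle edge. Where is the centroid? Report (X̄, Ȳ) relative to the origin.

rectangular body: A = 230 × 95 = 21850.00, centroid at (115.00, 47.50).
semicircular end: A = ½π·47.5² = 3544.11, centroid at (250.16, 47.50).
ΣA = 25394.11 cm², ΣAX̄ = 3399343.04 cm³, ΣAȲ = 1206220.19 cm³.
X̄ = 3399343.04/25394.11 = 133.86 cm; Ȳ = 1206220.19/25394.11 = 47.50 cm.

X̄ = 133.86 cm, Ȳ = 47.50 cm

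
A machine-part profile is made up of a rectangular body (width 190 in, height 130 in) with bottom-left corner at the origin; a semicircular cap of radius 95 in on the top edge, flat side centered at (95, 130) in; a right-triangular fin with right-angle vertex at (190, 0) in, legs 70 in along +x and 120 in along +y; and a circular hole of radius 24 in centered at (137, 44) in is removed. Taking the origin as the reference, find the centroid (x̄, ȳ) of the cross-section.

rectangular body: A = 190 × 130 = 24700.00, centroid at (95.00, 65.00).
semicircular top: A = ½π·95² = 14176.44, centroid at (95.00, 170.32).
triangular fin: A = ½·70·120 = 4200.00, centroid at (213.33, 40.00).
hole: A = −π·24² = -1809.56, centroid at (137.00, 44.00).
ΣA = 41266.88 in²
ΣAx̄ = (24700.00)(95.00) + (14176.44)(95.00) + (4200.00)(213.33) + (-1809.56)(137.00) = 4341352.14 in³
ΣAȳ = (24700.00)(65.00) + (14176.44)(170.32) + (4200.00)(40.00) + (-1809.56)(44.00) = 4108399.60 in³
x̄ = 4341352.14 / 41266.88 = 105.20 in
ȳ = 4108399.60 / 41266.88 = 99.56 in

x̄ = 105.20 in, ȳ = 99.56 in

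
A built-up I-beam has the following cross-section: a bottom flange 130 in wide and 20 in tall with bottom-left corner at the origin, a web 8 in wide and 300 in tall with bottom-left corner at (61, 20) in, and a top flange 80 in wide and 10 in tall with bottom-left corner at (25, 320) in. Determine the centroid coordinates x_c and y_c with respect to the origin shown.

bottom flange: A = 130 × 20 = 2600.00, centroid at (65.00, 10.00).
web: A = 8 × 300 = 2400.00, centroid at (65.00, 170.00).
top flange: A = 80 × 10 = 800.00, centroid at (65.00, 325.00).
ΣA = 5800.00 in²
ΣAx_c = (2600.00)(65.00) + (2400.00)(65.00) + (800.00)(65.00) = 377000.00 in³
ΣAy_c = (2600.00)(10.00) + (2400.00)(170.00) + (800.00)(325.00) = 694000.00 in³
x_c = 377000.00 / 5800.00 = 65.00 in
y_c = 694000.00 / 5800.00 = 119.66 in

x_c = 65.00 in, y_c = 119.66 in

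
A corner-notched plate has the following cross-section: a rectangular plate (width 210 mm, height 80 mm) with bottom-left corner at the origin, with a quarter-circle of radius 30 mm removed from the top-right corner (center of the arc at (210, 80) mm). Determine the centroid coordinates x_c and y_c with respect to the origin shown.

plate: A = 210 × 80 = 16800.00, centroid at (105.00, 40.00).
removed quarter-circle: A = −¼π·30² = -706.86, centroid at (197.27, 67.27).
ΣA = 16093.14 mm², ΣAx_c = 1624559.75 mm³, ΣAy_c = 624451.33 mm³.
x_c = 1624559.75/16093.14 = 100.95 mm; y_c = 624451.33/16093.14 = 38.80 mm.

x_c = 100.95 mm, y_c = 38.80 mm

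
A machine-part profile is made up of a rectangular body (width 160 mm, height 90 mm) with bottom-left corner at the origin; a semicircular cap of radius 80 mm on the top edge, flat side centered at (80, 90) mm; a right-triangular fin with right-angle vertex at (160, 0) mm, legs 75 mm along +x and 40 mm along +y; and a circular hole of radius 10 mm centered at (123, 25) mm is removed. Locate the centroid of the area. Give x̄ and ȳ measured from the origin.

x̄ = 85.62 mm, ȳ = 74.35 mm

rectangular body: A = 160 × 90 = 14400.00, centroid at (80.00, 45.00).
semicircular top: A = ½π·80² = 10053.10, centroid at (80.00, 123.95).
triangular fin: A = ½·75·40 = 1500.00, centroid at (185.00, 13.33).
hole: A = −π·10² = -314.16, centroid at (123.00, 25.00).
ΣA = 25638.94 mm²
ΣAx̄ = (14400.00)(80.00) + (10053.10)(80.00) + (1500.00)(185.00) + (-314.16)(123.00) = 2195106.13 mm³
ΣAȳ = (14400.00)(45.00) + (10053.10)(123.95) + (1500.00)(13.33) + (-314.16)(25.00) = 1906258.04 mm³
x̄ = 2195106.13 / 25638.94 = 85.62 mm
ȳ = 1906258.04 / 25638.94 = 74.35 mm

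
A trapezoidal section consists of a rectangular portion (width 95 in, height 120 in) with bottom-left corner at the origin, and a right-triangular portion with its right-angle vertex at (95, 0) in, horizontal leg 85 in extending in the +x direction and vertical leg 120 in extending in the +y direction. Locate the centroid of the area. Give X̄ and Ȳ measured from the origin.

rectangular portion: A = 95 × 120 = 11400.00, centroid at (47.50, 60.00).
triangular portion: A = ½·85·120 = 5100.00, centroid at (123.33, 40.00).
ΣA = 16500.00 in²
ΣAX̄ = (11400.00)(47.50) + (5100.00)(123.33) = 1170500.00 in³
ΣAȲ = (11400.00)(60.00) + (5100.00)(40.00) = 888000.00 in³
X̄ = 1170500.00 / 16500.00 = 70.94 in
Ȳ = 888000.00 / 16500.00 = 53.82 in

X̄ = 70.94 in, Ȳ = 53.82 in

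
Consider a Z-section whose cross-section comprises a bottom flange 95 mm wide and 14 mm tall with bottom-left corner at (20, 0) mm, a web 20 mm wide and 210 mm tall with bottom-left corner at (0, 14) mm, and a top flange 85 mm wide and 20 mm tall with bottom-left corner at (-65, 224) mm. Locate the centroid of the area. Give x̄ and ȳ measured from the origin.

x̄ = 12.94 mm, ȳ = 125.44 mm

Part | A | x̄ᵢ | ȳᵢ | A·x̄ᵢ | A·ȳᵢ
bottom flange | 1330.00 | 67.50 | 7.00 | 89775.00 | 9310.00
web | 4200.00 | 10.00 | 119.00 | 42000.00 | 499800.00
top flange | 1700.00 | -22.50 | 234.00 | -38250.00 | 397800.00
Σ | 7230.00 |  |  | 93525.00 | 906910.00
x̄ = 93525.00 / 7230.00 = 12.94 mm
ȳ = 906910.00 / 7230.00 = 125.44 mm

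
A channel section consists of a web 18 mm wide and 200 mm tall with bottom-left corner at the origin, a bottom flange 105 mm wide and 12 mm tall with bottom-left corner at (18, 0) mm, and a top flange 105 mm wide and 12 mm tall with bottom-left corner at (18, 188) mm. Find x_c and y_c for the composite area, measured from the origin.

x_c = 34.32 mm, y_c = 100.00 mm

Part | A | x̄ᵢ | ȳᵢ | A·x̄ᵢ | A·ȳᵢ
web | 3600.00 | 9.00 | 100.00 | 32400.00 | 360000.00
bottom flange | 1260.00 | 70.50 | 6.00 | 88830.00 | 7560.00
top flange | 1260.00 | 70.50 | 194.00 | 88830.00 | 244440.00
Σ | 6120.00 |  |  | 210060.00 | 612000.00
x_c = 210060.00 / 6120.00 = 34.32 mm
y_c = 612000.00 / 6120.00 = 100.00 mm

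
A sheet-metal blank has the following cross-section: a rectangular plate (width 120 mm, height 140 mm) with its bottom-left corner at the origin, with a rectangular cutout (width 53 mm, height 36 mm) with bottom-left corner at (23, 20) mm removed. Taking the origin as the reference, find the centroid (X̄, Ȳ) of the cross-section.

plate: A = 120 × 140 = 16800.00, centroid at (60.00, 70.00).
hole: A = −(53 × 36) = -1908.00, centroid at (49.50, 38.00).
ΣA = 14892.00 mm²
ΣAX̄ = (16800.00)(60.00) + (-1908.00)(49.50) = 913554.00 mm³
ΣAȲ = (16800.00)(70.00) + (-1908.00)(38.00) = 1103496.00 mm³
X̄ = 913554.00 / 14892.00 = 61.35 mm
Ȳ = 1103496.00 / 14892.00 = 74.10 mm

X̄ = 61.35 mm, Ȳ = 74.10 mm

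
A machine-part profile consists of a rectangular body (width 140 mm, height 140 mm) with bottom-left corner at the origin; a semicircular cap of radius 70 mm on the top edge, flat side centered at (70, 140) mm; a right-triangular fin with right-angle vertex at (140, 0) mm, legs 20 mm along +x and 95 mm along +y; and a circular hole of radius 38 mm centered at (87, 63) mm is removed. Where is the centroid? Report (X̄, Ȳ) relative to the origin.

rectangular body: A = 140 × 140 = 19600.00, centroid at (70.00, 70.00).
semicircular top: A = ½π·70² = 7696.90, centroid at (70.00, 169.71).
triangular fin: A = ½·20·95 = 950.00, centroid at (146.67, 31.67).
hole: A = −π·38² = -4536.46, centroid at (87.00, 63.00).
ΣA = 23710.44 mm², ΣAX̄ = 1655444.47 mm³, ΣAȲ = 2422519.31 mm³.
X̄ = 1655444.47/23710.44 = 69.82 mm; Ȳ = 2422519.31/23710.44 = 102.17 mm.

X̄ = 69.82 mm, Ȳ = 102.17 mm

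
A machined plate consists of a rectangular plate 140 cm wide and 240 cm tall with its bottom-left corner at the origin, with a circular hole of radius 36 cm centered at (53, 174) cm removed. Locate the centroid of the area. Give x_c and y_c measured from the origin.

Part | A | x̄ᵢ | ȳᵢ | A·x̄ᵢ | A·ȳᵢ
plate | 33600.00 | 70.00 | 120.00 | 2352000.00 | 4032000.00
hole | -4071.50 | 53.00 | 174.00 | -215789.72 | -708441.71
Σ | 29528.50 |  |  | 2136210.28 | 3323558.29
x_c = 2136210.28 / 29528.50 = 72.34 cm
y_c = 3323558.29 / 29528.50 = 112.55 cm

x_c = 72.34 cm, y_c = 112.55 cm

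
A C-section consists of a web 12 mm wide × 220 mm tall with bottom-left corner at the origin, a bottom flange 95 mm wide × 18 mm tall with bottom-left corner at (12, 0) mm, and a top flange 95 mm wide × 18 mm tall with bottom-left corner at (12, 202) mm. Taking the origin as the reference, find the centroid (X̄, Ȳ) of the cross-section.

X̄ = 36.19 mm, Ȳ = 110.00 mm

Part | A | x̄ᵢ | ȳᵢ | A·x̄ᵢ | A·ȳᵢ
web | 2640.00 | 6.00 | 110.00 | 15840.00 | 290400.00
bottom flange | 1710.00 | 59.50 | 9.00 | 101745.00 | 15390.00
top flange | 1710.00 | 59.50 | 211.00 | 101745.00 | 360810.00
Σ | 6060.00 |  |  | 219330.00 | 666600.00
X̄ = 219330.00 / 6060.00 = 36.19 mm
Ȳ = 666600.00 / 6060.00 = 110.00 mm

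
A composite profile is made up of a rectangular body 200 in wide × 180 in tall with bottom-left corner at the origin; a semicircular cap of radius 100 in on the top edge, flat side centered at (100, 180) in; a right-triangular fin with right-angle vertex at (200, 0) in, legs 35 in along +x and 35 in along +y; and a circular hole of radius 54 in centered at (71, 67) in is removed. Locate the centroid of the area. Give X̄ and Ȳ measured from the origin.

X̄ = 107.74 in, Ȳ = 141.97 in

Part | A | x̄ᵢ | ȳᵢ | A·x̄ᵢ | A·ȳᵢ
rectangular body | 36000.00 | 100.00 | 90.00 | 3600000.00 | 3240000.00
semicircular top | 15707.96 | 100.00 | 222.44 | 1570796.33 | 3494100.05
triangular fin | 612.50 | 211.67 | 11.67 | 129645.83 | 7145.83
hole | -9160.88 | 71.00 | 67.00 | -650422.78 | -613779.24
Σ | 43159.58 |  |  | 4650019.38 | 6127466.65
X̄ = 4650019.38 / 43159.58 = 107.74 in
Ȳ = 6127466.65 / 43159.58 = 141.97 in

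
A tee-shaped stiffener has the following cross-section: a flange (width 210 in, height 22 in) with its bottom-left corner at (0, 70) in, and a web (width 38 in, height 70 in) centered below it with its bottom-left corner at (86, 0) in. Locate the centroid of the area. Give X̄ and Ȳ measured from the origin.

web: A = 38 × 70 = 2660.00, centroid at (105.00, 35.00).
flange: A = 210 × 22 = 4620.00, centroid at (105.00, 81.00).
ΣA = 7280.00 in²
ΣAX̄ = (2660.00)(105.00) + (4620.00)(105.00) = 764400.00 in³
ΣAȲ = (2660.00)(35.00) + (4620.00)(81.00) = 467320.00 in³
X̄ = 764400.00 / 7280.00 = 105.00 in
Ȳ = 467320.00 / 7280.00 = 64.19 in

X̄ = 105.00 in, Ȳ = 64.19 in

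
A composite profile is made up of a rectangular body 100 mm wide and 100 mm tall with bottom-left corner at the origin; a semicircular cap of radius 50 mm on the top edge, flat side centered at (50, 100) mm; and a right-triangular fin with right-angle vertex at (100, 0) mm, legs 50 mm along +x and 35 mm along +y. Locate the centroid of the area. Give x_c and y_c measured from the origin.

rectangular body: A = 100 × 100 = 10000.00, centroid at (50.00, 50.00).
semicircular top: A = ½π·50² = 3926.99, centroid at (50.00, 121.22).
triangular fin: A = ½·50·35 = 875.00, centroid at (116.67, 11.67).
ΣA = 14801.99 mm², ΣAx_c = 798432.87 mm³, ΣAy_c = 986240.75 mm³.
x_c = 798432.87/14801.99 = 53.94 mm; y_c = 986240.75/14801.99 = 66.63 mm.

x_c = 53.94 mm, y_c = 66.63 mm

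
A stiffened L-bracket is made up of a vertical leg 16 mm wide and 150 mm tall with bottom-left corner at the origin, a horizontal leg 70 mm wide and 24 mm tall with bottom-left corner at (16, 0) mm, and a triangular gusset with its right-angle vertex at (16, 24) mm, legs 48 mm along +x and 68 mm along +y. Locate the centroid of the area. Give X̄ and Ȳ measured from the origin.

X̄ = 27.50 mm, Ȳ = 48.38 mm

Part | A | x̄ᵢ | ȳᵢ | A·x̄ᵢ | A·ȳᵢ
vertical leg | 2400.00 | 8.00 | 75.00 | 19200.00 | 180000.00
horizontal leg | 1680.00 | 51.00 | 12.00 | 85680.00 | 20160.00
gusset | 1632.00 | 32.00 | 46.67 | 52224.00 | 76160.00
Σ | 5712.00 |  |  | 157104.00 | 276320.00
X̄ = 157104.00 / 5712.00 = 27.50 mm
Ȳ = 276320.00 / 5712.00 = 48.38 mm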